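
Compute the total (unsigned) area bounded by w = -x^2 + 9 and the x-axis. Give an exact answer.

The curve meets the x-axis where -x^2 + 9 = 0, i.e. -(x - 3)*(x + 3) = 0, at x = -3, 3.
On [-3, 3] the curve lies above the axis; ∫[-3,3] (-x^2 + 9) dx = 36, giving area 36.

36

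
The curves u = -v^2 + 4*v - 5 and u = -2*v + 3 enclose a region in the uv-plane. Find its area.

4/3

Both boundary curves give u as a function of v, so integrate with respect to v. Setting them equal: -v^2 + 6*v - 8 = 0, i.e. -(v - 4)*(v - 2) = 0, so they meet at v = 2, 4.
For v in [2, 4], u = -v^2 + 4*v - 5 is on the right; area = ∫[2,4] (-v^2 + 6*v - 8) dv = 4/3.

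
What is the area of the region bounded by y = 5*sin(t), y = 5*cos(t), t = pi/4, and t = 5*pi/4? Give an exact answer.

On [pi/4, 5*pi/4], (5*sin(t)) - (5*cos(t)) = 5*sin(t) - 5*cos(t) is ≥ 0 throughout, so the area is a single integral of |5*sin(t) - 5*cos(t)|.
∫[pi/4,5*pi/4] (5*sin(t) - 5*cos(t)) dt = 10*sqrt(2).

10*sqrt(2)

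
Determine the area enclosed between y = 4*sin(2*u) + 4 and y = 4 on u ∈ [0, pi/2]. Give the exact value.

4

On [0, pi/2], (4*sin(2*u) + 4) - (4) = 4*sin(2*u) is ≥ 0 throughout, so the area is a single integral of |4*sin(2*u)|.
∫[0,pi/2] (4*sin(2*u)) du = 4.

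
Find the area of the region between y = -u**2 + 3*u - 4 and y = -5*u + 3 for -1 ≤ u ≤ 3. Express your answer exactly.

24

The difference (-u**2 + 3*u - 4) - (-5*u + 3) = -u**2 + 8*u - 7 changes sign at u = 1 inside [-1, 3], so split the integral there.
∫[-1,1] (-u**2 + 8*u - 7) du = -44/3; the area of that piece is 44/3.
∫[1,3] (-u**2 + 8*u - 7) du = 28/3.
Total area = 44/3 + 28/3 = 24.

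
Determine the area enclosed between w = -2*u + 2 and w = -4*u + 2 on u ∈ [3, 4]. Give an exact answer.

7

On [3, 4], (-2*u + 2) - (-4*u + 2) = 2*u is ≥ 0 throughout, so the area is a single integral of |2*u|.
∫[3,4] (2*u) du = 7.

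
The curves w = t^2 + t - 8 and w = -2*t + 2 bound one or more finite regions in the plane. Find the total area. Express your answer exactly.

Set the curves equal: t^2 + t - 8 = -2*t + 2, so t^2 + 3*t - 10 = 0, which factors as (t - 2)*(t + 5) = 0. The curves meet at t = -5, 2.
On [-5, 2], w = -2*t + 2 is on top; that piece has area ∫[-5,2] (-(t^2 + 3*t - 10)) dt = 343/6.

343/6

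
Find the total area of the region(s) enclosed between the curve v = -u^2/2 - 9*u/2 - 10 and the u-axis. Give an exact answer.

The curve meets the u-axis where -u^2/2 - 9*u/2 - 10 = 0, i.e. -(u + 4)*(u + 5)/2 = 0, at u = -5, -4.
On [-5, -4] the curve lies above the axis; ∫[-5,-4] (-u^2/2 - 9*u/2 - 10) du = 1/12, giving area 1/12.

1/12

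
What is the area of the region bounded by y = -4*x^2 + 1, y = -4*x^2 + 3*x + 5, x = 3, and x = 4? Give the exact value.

On [3, 4], (-4*x^2 + 1) - (-4*x^2 + 3*x + 5) = -3*x - 4 is ≤ 0 throughout, so the area is a single integral of |-3*x - 4|.
∫[3,4] (-3*x - 4) dx = -29/2; the area of that piece is 29/2.

29/2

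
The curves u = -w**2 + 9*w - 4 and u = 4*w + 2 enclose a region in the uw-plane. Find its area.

1/6

Both boundary curves give u as a function of w, so integrate with respect to w. Setting them equal: -w**2 + 5*w - 6 = 0, i.e. -(w - 3)*(w - 2) = 0, so they meet at w = 2, 3.
For w in [2, 3], u = -w**2 + 9*w - 4 is on the right; area = ∫[2,3] (-w**2 + 5*w - 6) dw = 1/6.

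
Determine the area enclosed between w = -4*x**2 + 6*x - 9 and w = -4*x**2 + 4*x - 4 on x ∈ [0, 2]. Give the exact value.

6

On [0, 2], (-4*x**2 + 6*x - 9) - (-4*x**2 + 4*x - 4) = 2*x - 5 is ≤ 0 throughout, so the area is a single integral of |2*x - 5|.
∫[0,2] (2*x - 5) dx = -6; the area of that piece is 6.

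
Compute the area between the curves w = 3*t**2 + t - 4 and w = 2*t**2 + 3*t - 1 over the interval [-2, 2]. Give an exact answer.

The difference (3*t**2 + t - 4) - (2*t**2 + 3*t - 1) = t**2 - 2*t - 3 changes sign at t = -1 inside [-2, 2], so split the integral there.
∫[-2,-1] (t**2 - 2*t - 3) dt = 7/3.
∫[-1,2] (t**2 - 2*t - 3) dt = -9; the area of that piece is 9.
Total area = 7/3 + 9 = 34/3.

34/3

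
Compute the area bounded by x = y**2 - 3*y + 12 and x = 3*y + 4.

Both boundary curves give x as a function of y, so integrate with respect to y. Setting them equal: y**2 - 6*y + 8 = 0, i.e. (y - 4)*(y - 2) = 0, so they meet at y = 2, 4.
For y in [2, 4], x = y**2 - 3*y + 12 is on the left; area = ∫[2,4] (-(y**2 - 6*y + 8)) dy = 4/3.

4/3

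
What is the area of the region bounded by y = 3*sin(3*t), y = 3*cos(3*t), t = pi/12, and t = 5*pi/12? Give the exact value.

2*sqrt(2)

On [pi/12, 5*pi/12], (3*sin(3*t)) - (3*cos(3*t)) = 3*sin(3*t) - 3*cos(3*t) is ≥ 0 throughout, so the area is a single integral of |3*sin(3*t) - 3*cos(3*t)|.
∫[pi/12,5*pi/12] (3*sin(3*t) - 3*cos(3*t)) dt = 2*sqrt(2).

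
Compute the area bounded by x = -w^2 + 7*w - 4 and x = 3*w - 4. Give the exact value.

Both boundary curves give x as a function of w, so integrate with respect to w. Setting them equal: -w^2 + 4*w = 0, i.e. -w*(w - 4) = 0, so they meet at w = 0, 4.
For w in [0, 4], x = -w^2 + 7*w - 4 is on the right; area = ∫[0,4] (-w^2 + 4*w) dw = 32/3.

32/3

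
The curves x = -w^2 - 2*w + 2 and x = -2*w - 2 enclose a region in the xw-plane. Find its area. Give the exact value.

Both boundary curves give x as a function of w, so integrate with respect to w. Setting them equal: -w^2 + 4 = 0, i.e. -(w - 2)*(w + 2) = 0, so they meet at w = -2, 2.
For w in [-2, 2], x = -w^2 - 2*w + 2 is on the right; area = ∫[-2,2] (-w^2 + 4) dw = 32/3.

32/3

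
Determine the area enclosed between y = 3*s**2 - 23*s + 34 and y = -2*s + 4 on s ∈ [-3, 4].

495/2

The difference (3*s**2 - 23*s + 34) - (-2*s + 4) = 3*s**2 - 21*s + 30 changes sign at s = 2 inside [-3, 4], so split the integral there.
∫[-3,2] (3*s**2 - 21*s + 30) ds = 475/2.
∫[2,4] (3*s**2 - 21*s + 30) ds = -10; the area of that piece is 10.
Total area = 475/2 + 10 = 495/2.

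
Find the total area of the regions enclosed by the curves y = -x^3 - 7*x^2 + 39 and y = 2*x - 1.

1741/12

Set the curves equal: -x^3 - 7*x^2 + 39 = 2*x - 1, so -x^3 - 7*x^2 - 2*x + 40 = 0, which factors as -(x - 2)*(x + 4)*(x + 5) = 0. The curves meet at x = -5, -4, 2.
On [-5, -4], y = 2*x - 1 is on top; that piece has area ∫[-5,-4] (-(-x^3 - 7*x^2 - 2*x + 40)) dx = 13/12.
On [-4, 2], y = -x^3 - 7*x^2 + 39 is on top; that piece has area ∫[-4,2] (-x^3 - 7*x^2 - 2*x + 40) dx = 144.
Total enclosed area = 13/12 + 144 = 1741/12.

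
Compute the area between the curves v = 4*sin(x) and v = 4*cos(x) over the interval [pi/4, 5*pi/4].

On [pi/4, 5*pi/4], (4*sin(x)) - (4*cos(x)) = 4*sin(x) - 4*cos(x) is ≥ 0 throughout, so the area is a single integral of |4*sin(x) - 4*cos(x)|.
∫[pi/4,5*pi/4] (4*sin(x) - 4*cos(x)) dx = 8*sqrt(2).

8*sqrt(2)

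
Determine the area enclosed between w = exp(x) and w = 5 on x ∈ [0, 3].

The difference (exp(x)) - (5) = exp(x) - 5 changes sign at x = log(5) inside [0, 3], so split the integral there.
∫[0,log(5)] (exp(x) - 5) dx = 4 - log(3125); the area of that piece is -4 + log(3125).
∫[log(5),3] (exp(x) - 5) dx = -20 + 5*log(5) + exp(3).
Total area = (-4 + log(3125)) + (-20 + 5*log(5) + exp(3)) = -24 + 10*log(5) + exp(3).

-24 + 10*log(5) + exp(3)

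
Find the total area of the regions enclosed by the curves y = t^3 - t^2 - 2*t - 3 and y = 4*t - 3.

253/12

Set the curves equal: t^3 - t^2 - 2*t - 3 = 4*t - 3, so t^3 - t^2 - 6*t = 0, which factors as t*(t - 3)*(t + 2) = 0. The curves meet at t = -2, 0, 3.
On [-2, 0], y = t^3 - t^2 - 2*t - 3 is on top; that piece has area ∫[-2,0] (t^3 - t^2 - 6*t) dt = 16/3.
On [0, 3], y = 4*t - 3 is on top; that piece has area ∫[0,3] (-(t^3 - t^2 - 6*t)) dt = 63/4.
Total enclosed area = 16/3 + 63/4 = 253/12.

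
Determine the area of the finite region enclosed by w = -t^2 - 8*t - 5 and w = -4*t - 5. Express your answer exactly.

Set the curves equal: -t^2 - 8*t - 5 = -4*t - 5, so -t^2 - 4*t = 0, which factors as -t*(t + 4) = 0. The curves meet at t = -4, 0.
On [-4, 0], w = -t^2 - 8*t - 5 is on top; that piece has area ∫[-4,0] (-t^2 - 4*t) dt = 32/3.

32/3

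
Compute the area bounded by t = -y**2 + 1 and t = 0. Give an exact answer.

4/3

Both boundary curves give t as a function of y, so integrate with respect to y. Setting them equal: -y**2 + 1 = 0, i.e. -(y - 1)*(y + 1) = 0, so they meet at y = -1, 1.
For y in [-1, 1], t = -y**2 + 1 is on the right; area = ∫[-1,1] (-y**2 + 1) dy = 4/3.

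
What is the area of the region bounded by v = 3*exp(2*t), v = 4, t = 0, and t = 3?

-29/2 - 4*log(3) + 8*log(2) + 3*exp(6)/2

The difference (3*exp(2*t)) - (4) = 3*exp(2*t) - 4 changes sign at t = -log(3)/2 + log(2) inside [0, 3], so split the integral there.
∫[0,-log(3)/2 + log(2)] (3*exp(2*t) - 4) dt = log(9/16) + 1/2; the area of that piece is -1/2 + log(16/9).
∫[-log(3)/2 + log(2),3] (3*exp(2*t) - 4) dt = -14 - 2*log(3) + 4*log(2) + 3*exp(6)/2.
Total area = (-1/2 + log(16/9)) + (-14 - 2*log(3) + 4*log(2) + 3*exp(6)/2) = -29/2 - 4*log(3) + 8*log(2) + 3*exp(6)/2.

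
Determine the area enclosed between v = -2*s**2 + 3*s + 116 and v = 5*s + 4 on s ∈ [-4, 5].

873

On [-4, 5], (-2*s**2 + 3*s + 116) - (5*s + 4) = -2*s**2 - 2*s + 112 is ≥ 0 throughout, so the area is a single integral of |-2*s**2 - 2*s + 112|.
∫[-4,5] (-2*s**2 - 2*s + 112) ds = 873.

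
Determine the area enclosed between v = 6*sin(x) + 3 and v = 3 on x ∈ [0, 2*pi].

The difference (6*sin(x) + 3) - (3) = 6*sin(x) changes sign at x = pi inside [0, 2*pi], so split the integral there.
∫[0,pi] (6*sin(x)) dx = 12.
∫[pi,2*pi] (6*sin(x)) dx = -12; the area of that piece is 12.
Total area = 12 + 12 = 24.

24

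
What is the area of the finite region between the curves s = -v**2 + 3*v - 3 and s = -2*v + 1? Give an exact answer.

9/2

Both boundary curves give s as a function of v, so integrate with respect to v. Setting them equal: -v**2 + 5*v - 4 = 0, i.e. -(v - 4)*(v - 1) = 0, so they meet at v = 1, 4.
For v in [1, 4], s = -v**2 + 3*v - 3 is on the right; area = ∫[1,4] (-v**2 + 5*v - 4) dv = 9/2.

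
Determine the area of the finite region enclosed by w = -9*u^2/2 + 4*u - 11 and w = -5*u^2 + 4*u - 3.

128/3

Set the curves equal: -9*u^2/2 + 4*u - 11 = -5*u^2 + 4*u - 3, so u^2/2 - 8 = 0, which factors as (u - 4)*(u + 4)/2 = 0. The curves meet at u = -4, 4.
On [-4, 4], w = -5*u^2 + 4*u - 3 is on top; that piece has area ∫[-4,4] (-(u^2/2 - 8)) du = 128/3.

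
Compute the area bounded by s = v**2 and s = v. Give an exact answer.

1/6

Both boundary curves give s as a function of v, so integrate with respect to v. Setting them equal: v**2 - v = 0, i.e. v*(v - 1) = 0, so they meet at v = 0, 1.
For v in [0, 1], s = v**2 is on the left; area = ∫[0,1] (-(v**2 - v)) dv = 1/6.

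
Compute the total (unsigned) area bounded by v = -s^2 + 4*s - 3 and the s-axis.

The curve meets the s-axis where -s^2 + 4*s - 3 = 0, i.e. -(s - 3)*(s - 1) = 0, at s = 1, 3.
On [1, 3] the curve lies above the axis; ∫[1,3] (-s^2 + 4*s - 3) ds = 4/3, giving area 4/3.

4/3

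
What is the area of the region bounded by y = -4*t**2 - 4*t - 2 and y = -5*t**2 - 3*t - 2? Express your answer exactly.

1/6

Set the curves equal: -4*t**2 - 4*t - 2 = -5*t**2 - 3*t - 2, so t**2 - t = 0, which factors as t*(t - 1) = 0. The curves meet at t = 0, 1.
On [0, 1], y = -5*t**2 - 3*t - 2 is on top; that piece has area ∫[0,1] (-(t**2 - t)) dt = 1/6.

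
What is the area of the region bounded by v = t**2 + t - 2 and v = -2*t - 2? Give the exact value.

Set the curves equal: t**2 + t - 2 = -2*t - 2, so t**2 + 3*t = 0, which factors as t*(t + 3) = 0. The curves meet at t = -3, 0.
On [-3, 0], v = -2*t - 2 is on top; that piece has area ∫[-3,0] (-(t**2 + 3*t)) dt = 9/2.

9/2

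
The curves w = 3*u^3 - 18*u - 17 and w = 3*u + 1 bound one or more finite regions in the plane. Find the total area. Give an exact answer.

Set the curves equal: 3*u^3 - 18*u - 17 = 3*u + 1, so 3*u^3 - 21*u - 18 = 0, which factors as 3*(u - 3)*(u + 1)*(u + 2) = 0. The curves meet at u = -2, -1, 3.
On [-2, -1], w = 3*u^3 - 18*u - 17 is on top; that piece has area ∫[-2,-1] (3*u^3 - 21*u - 18) du = 9/4.
On [-1, 3], w = 3*u + 1 is on top; that piece has area ∫[-1,3] (-(3*u^3 - 21*u - 18)) du = 96.
Total enclosed area = 9/4 + 96 = 393/4.

393/4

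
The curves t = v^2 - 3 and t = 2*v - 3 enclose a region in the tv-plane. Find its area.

4/3

Both boundary curves give t as a function of v, so integrate with respect to v. Setting them equal: v^2 - 2*v = 0, i.e. v*(v - 2) = 0, so they meet at v = 0, 2.
For v in [0, 2], t = v^2 - 3 is on the left; area = ∫[0,2] (-(v^2 - 2*v)) dv = 4/3.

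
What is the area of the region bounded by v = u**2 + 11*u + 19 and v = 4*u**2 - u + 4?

108

Set the curves equal: u**2 + 11*u + 19 = 4*u**2 - u + 4, so -3*u**2 + 12*u + 15 = 0, which factors as -3*(u - 5)*(u + 1) = 0. The curves meet at u = -1, 5.
On [-1, 5], v = u**2 + 11*u + 19 is on top; that piece has area ∫[-1,5] (-3*u**2 + 12*u + 15) du = 108.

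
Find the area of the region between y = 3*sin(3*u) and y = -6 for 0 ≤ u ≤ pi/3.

On [0, pi/3], (3*sin(3*u)) - (-6) = 3*sin(3*u) + 6 is ≥ 0 throughout, so the area is a single integral of |3*sin(3*u) + 6|.
∫[0,pi/3] (3*sin(3*u) + 6) du = 2 + 2*pi.

2 + 2*pi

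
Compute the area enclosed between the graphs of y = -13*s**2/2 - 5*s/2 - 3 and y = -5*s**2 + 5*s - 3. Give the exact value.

125/4

Set the curves equal: -13*s**2/2 - 5*s/2 - 3 = -5*s**2 + 5*s - 3, so -3*s**2/2 - 15*s/2 = 0, which factors as -3*s*(s + 5)/2 = 0. The curves meet at s = -5, 0.
On [-5, 0], y = -13*s**2/2 - 5*s/2 - 3 is on top; that piece has area ∫[-5,0] (-3*s**2/2 - 15*s/2) ds = 125/4.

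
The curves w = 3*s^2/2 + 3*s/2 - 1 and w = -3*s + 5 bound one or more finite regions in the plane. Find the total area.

Set the curves equal: 3*s^2/2 + 3*s/2 - 1 = -3*s + 5, so 3*s^2/2 + 9*s/2 - 6 = 0, which factors as 3*(s - 1)*(s + 4)/2 = 0. The curves meet at s = -4, 1.
On [-4, 1], w = -3*s + 5 is on top; that piece has area ∫[-4,1] (-(3*s^2/2 + 9*s/2 - 6)) ds = 125/4.

125/4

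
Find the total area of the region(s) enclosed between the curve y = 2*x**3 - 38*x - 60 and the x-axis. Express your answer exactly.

517

The curve meets the x-axis where 2*x**3 - 38*x - 60 = 0, i.e. 2*(x - 5)*(x + 2)*(x + 3) = 0, at x = -3, -2, 5.
On [-3, -2] the curve lies above the axis; ∫[-3,-2] (2*x**3 - 38*x - 60) dx = 5/2, giving area 5/2.
On [-2, 5] the curve lies below the axis; ∫[-2,5] (2*x**3 - 38*x - 60) dx = -1029/2, giving area 1029/2.
Total area = 5/2 + 1029/2 = 517.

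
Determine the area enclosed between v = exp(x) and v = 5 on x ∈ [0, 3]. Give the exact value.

-24 + 10*log(5) + exp(3)

The difference (exp(x)) - (5) = exp(x) - 5 changes sign at x = log(5) inside [0, 3], so split the integral there.
∫[0,log(5)] (exp(x) - 5) dx = 4 - log(3125); the area of that piece is -4 + log(3125).
∫[log(5),3] (exp(x) - 5) dx = -20 + 5*log(5) + exp(3).
Total area = (-4 + log(3125)) + (-20 + 5*log(5) + exp(3)) = -24 + 10*log(5) + exp(3).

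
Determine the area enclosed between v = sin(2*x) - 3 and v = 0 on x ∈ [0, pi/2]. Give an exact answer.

On [0, pi/2], (sin(2*x) - 3) - (0) = sin(2*x) - 3 is ≤ 0 throughout, so the area is a single integral of |sin(2*x) - 3|.
∫[0,pi/2] (sin(2*x) - 3) dx = 1 - 3*pi/2; the area of that piece is -1 + 3*pi/2.

-1 + 3*pi/2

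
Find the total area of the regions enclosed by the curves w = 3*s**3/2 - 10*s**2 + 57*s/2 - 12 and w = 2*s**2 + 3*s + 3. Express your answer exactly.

Set the curves equal: 3*s**3/2 - 10*s**2 + 57*s/2 - 12 = 2*s**2 + 3*s + 3, so 3*s**3/2 - 12*s**2 + 51*s/2 - 15 = 0, which factors as 3*(s - 5)*(s - 2)*(s - 1)/2 = 0. The curves meet at s = 1, 2, 5.
On [1, 2], w = 3*s**3/2 - 10*s**2 + 57*s/2 - 12 is on top; that piece has area ∫[1,2] (3*s**3/2 - 12*s**2 + 51*s/2 - 15) ds = 7/8.
On [2, 5], w = 2*s**2 + 3*s + 3 is on top; that piece has area ∫[2,5] (-(3*s**3/2 - 12*s**2 + 51*s/2 - 15)) ds = 135/8.
Total enclosed area = 7/8 + 135/8 = 71/4.

71/4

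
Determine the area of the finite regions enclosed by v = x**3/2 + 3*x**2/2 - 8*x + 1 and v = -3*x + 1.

407/8

Set the curves equal: x**3/2 + 3*x**2/2 - 8*x + 1 = -3*x + 1, so x**3/2 + 3*x**2/2 - 5*x = 0, which factors as x*(x - 2)*(x + 5)/2 = 0. The curves meet at x = -5, 0, 2.
On [-5, 0], v = x**3/2 + 3*x**2/2 - 8*x + 1 is on top; that piece has area ∫[-5,0] (x**3/2 + 3*x**2/2 - 5*x) dx = 375/8.
On [0, 2], v = -3*x + 1 is on top; that piece has area ∫[0,2] (-(x**3/2 + 3*x**2/2 - 5*x)) dx = 4.
Total enclosed area = 375/8 + 4 = 407/8.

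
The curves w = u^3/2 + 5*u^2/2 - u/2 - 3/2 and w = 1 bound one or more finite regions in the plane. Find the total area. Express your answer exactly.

Set the curves equal: u^3/2 + 5*u^2/2 - u/2 - 3/2 = 1, so u^3/2 + 5*u^2/2 - u/2 - 5/2 = 0, which factors as (u - 1)*(u + 1)*(u + 5)/2 = 0. The curves meet at u = -5, -1, 1.
On [-5, -1], w = u^3/2 + 5*u^2/2 - u/2 - 3/2 is on top; that piece has area ∫[-5,-1] (u^3/2 + 5*u^2/2 - u/2 - 5/2) du = 64/3.
On [-1, 1], w = 1 is on top; that piece has area ∫[-1,1] (-(u^3/2 + 5*u^2/2 - u/2 - 5/2)) du = 10/3.
Total enclosed area = 64/3 + 10/3 = 74/3.

74/3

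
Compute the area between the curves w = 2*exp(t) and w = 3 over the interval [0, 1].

-7 - 6*log(2) + 2*exp(1) + 6*log(3)

The difference (2*exp(t)) - (3) = 2*exp(t) - 3 changes sign at t = log(3/2) inside [0, 1], so split the integral there.
∫[0,log(3/2)] (2*exp(t) - 3) dt = log(8/27) + 1; the area of that piece is -1 + log(27/8).
∫[log(3/2),1] (2*exp(t) - 3) dt = -6 - 3*log(2) + 3*log(3) + 2*exp(1).
Total area = (-1 + log(27/8)) + (-6 - 3*log(2) + 3*log(3) + 2*exp(1)) = -7 - 6*log(2) + 2*exp(1) + 6*log(3).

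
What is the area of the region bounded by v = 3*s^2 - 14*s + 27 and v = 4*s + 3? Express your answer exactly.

4

Set the curves equal: 3*s^2 - 14*s + 27 = 4*s + 3, so 3*s^2 - 18*s + 24 = 0, which factors as 3*(s - 4)*(s - 2) = 0. The curves meet at s = 2, 4.
On [2, 4], v = 4*s + 3 is on top; that piece has area ∫[2,4] (-(3*s^2 - 18*s + 24)) ds = 4.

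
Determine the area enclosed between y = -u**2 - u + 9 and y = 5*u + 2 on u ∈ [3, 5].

200/3

On [3, 5], (-u**2 - u + 9) - (5*u + 2) = -u**2 - 6*u + 7 is ≤ 0 throughout, so the area is a single integral of |-u**2 - 6*u + 7|.
∫[3,5] (-u**2 - 6*u + 7) du = -200/3; the area of that piece is 200/3.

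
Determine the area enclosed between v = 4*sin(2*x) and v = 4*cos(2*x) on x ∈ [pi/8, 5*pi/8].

4*sqrt(2)

On [pi/8, 5*pi/8], (4*sin(2*x)) - (4*cos(2*x)) = 4*sin(2*x) - 4*cos(2*x) is ≥ 0 throughout, so the area is a single integral of |4*sin(2*x) - 4*cos(2*x)|.
∫[pi/8,5*pi/8] (4*sin(2*x) - 4*cos(2*x)) dx = 4*sqrt(2).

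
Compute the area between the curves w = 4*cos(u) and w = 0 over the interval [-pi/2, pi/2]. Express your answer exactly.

8

On [-pi/2, pi/2], (4*cos(u)) - (0) = 4*cos(u) is ≥ 0 throughout, so the area is a single integral of |4*cos(u)|.
∫[-pi/2,pi/2] (4*cos(u)) du = 8.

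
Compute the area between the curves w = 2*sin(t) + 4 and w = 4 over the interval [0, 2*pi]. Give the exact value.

8

The difference (2*sin(t) + 4) - (4) = 2*sin(t) changes sign at t = pi inside [0, 2*pi], so split the integral there.
∫[0,pi] (2*sin(t)) dt = 4.
∫[pi,2*pi] (2*sin(t)) dt = -4; the area of that piece is 4.
Total area = 4 + 4 = 8.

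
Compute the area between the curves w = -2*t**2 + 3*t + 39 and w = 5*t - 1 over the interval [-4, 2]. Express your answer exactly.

204

On [-4, 2], (-2*t**2 + 3*t + 39) - (5*t - 1) = -2*t**2 - 2*t + 40 is ≥ 0 throughout, so the area is a single integral of |-2*t**2 - 2*t + 40|.
∫[-4,2] (-2*t**2 - 2*t + 40) dt = 204.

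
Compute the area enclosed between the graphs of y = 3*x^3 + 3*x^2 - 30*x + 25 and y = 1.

Set the curves equal: 3*x^3 + 3*x^2 - 30*x + 25 = 1, so 3*x^3 + 3*x^2 - 30*x + 24 = 0, which factors as 3*(x - 2)*(x - 1)*(x + 4) = 0. The curves meet at x = -4, 1, 2.
On [-4, 1], y = 3*x^3 + 3*x^2 - 30*x + 25 is on top; that piece has area ∫[-4,1] (3*x^3 + 3*x^2 - 30*x + 24) dx = 875/4.
On [1, 2], y = 1 is on top; that piece has area ∫[1,2] (-(3*x^3 + 3*x^2 - 30*x + 24)) dx = 11/4.
Total enclosed area = 875/4 + 11/4 = 443/2.

443/2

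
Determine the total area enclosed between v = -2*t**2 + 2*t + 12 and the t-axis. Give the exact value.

The curve meets the t-axis where -2*t**2 + 2*t + 12 = 0, i.e. -2*(t - 3)*(t + 2) = 0, at t = -2, 3.
On [-2, 3] the curve lies above the axis; ∫[-2,3] (-2*t**2 + 2*t + 12) dt = 125/3, giving area 125/3.

125/3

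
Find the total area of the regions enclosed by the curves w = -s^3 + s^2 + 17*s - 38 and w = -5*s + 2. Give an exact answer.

Set the curves equal: -s^3 + s^2 + 17*s - 38 = -5*s + 2, so -s^3 + s^2 + 22*s - 40 = 0, which factors as -(s - 4)*(s - 2)*(s + 5) = 0. The curves meet at s = -5, 2, 4.
On [-5, 2], w = -5*s + 2 is on top; that piece has area ∫[-5,2] (-(-s^3 + s^2 + 22*s - 40)) ds = 3773/12.
On [2, 4], w = -s^3 + s^2 + 17*s - 38 is on top; that piece has area ∫[2,4] (-s^3 + s^2 + 22*s - 40) ds = 32/3.
Total enclosed area = 3773/12 + 32/3 = 3901/12.

3901/12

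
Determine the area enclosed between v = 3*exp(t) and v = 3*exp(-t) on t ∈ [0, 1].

-6 + 3*exp(-1) + 3*exp(1)

On [0, 1], (3*exp(t)) - (3*exp(-t)) = 3*exp(t) - 3*exp(-t) is ≥ 0 throughout, so the area is a single integral of |3*exp(t) - 3*exp(-t)|.
∫[0,1] (3*exp(t) - 3*exp(-t)) dt = -6 + 3*exp(-1) + 3*exp(1).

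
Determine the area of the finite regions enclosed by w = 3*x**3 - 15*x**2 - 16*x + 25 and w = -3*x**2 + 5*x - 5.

Set the curves equal: 3*x**3 - 15*x**2 - 16*x + 25 = -3*x**2 + 5*x - 5, so 3*x**3 - 12*x**2 - 21*x + 30 = 0, which factors as 3*(x - 5)*(x - 1)*(x + 2) = 0. The curves meet at x = -2, 1, 5.
On [-2, 1], w = 3*x**3 - 15*x**2 - 16*x + 25 is on top; that piece has area ∫[-2,1] (3*x**3 - 12*x**2 - 21*x + 30) dx = 297/4.
On [1, 5], w = -3*x**2 + 5*x - 5 is on top; that piece has area ∫[1,5] (-(3*x**3 - 12*x**2 - 21*x + 30)) dx = 160.
Total enclosed area = 297/4 + 160 = 937/4.

937/4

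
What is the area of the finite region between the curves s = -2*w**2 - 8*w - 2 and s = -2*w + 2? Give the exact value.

Both boundary curves give s as a function of w, so integrate with respect to w. Setting them equal: -2*w**2 - 6*w - 4 = 0, i.e. -2*(w + 1)*(w + 2) = 0, so they meet at w = -2, -1.
For w in [-2, -1], s = -2*w**2 - 8*w - 2 is on the right; area = ∫[-2,-1] (-2*w**2 - 6*w - 4) dw = 1/3.

1/3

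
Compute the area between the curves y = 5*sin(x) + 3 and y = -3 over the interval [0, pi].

On [0, pi], (5*sin(x) + 3) - (-3) = 5*sin(x) + 6 is ≥ 0 throughout, so the area is a single integral of |5*sin(x) + 6|.
∫[0,pi] (5*sin(x) + 6) dx = 10 + 6*pi.

10 + 6*pi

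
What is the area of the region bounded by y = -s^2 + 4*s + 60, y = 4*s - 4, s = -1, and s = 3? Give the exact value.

740/3

On [-1, 3], (-s^2 + 4*s + 60) - (4*s - 4) = -s^2 + 64 is ≥ 0 throughout, so the area is a single integral of |-s^2 + 64|.
∫[-1,3] (-s^2 + 64) ds = 740/3.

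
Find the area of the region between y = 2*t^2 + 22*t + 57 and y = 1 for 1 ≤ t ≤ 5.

1712/3

On [1, 5], (2*t^2 + 22*t + 57) - (1) = 2*t^2 + 22*t + 56 is ≥ 0 throughout, so the area is a single integral of |2*t^2 + 22*t + 56|.
∫[1,5] (2*t^2 + 22*t + 56) dt = 1712/3.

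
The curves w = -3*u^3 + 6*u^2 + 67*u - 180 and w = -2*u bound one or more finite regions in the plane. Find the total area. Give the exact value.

5137/4

Set the curves equal: -3*u^3 + 6*u^2 + 67*u - 180 = -2*u, so -3*u^3 + 6*u^2 + 69*u - 180 = 0, which factors as -3*(u - 4)*(u - 3)*(u + 5) = 0. The curves meet at u = -5, 3, 4.
On [-5, 3], w = -2*u is on top; that piece has area ∫[-5,3] (-(-3*u^3 + 6*u^2 + 69*u - 180)) du = 1280.
On [3, 4], w = -3*u^3 + 6*u^2 + 67*u - 180 is on top; that piece has area ∫[3,4] (-3*u^3 + 6*u^2 + 69*u - 180) du = 17/4.
Total enclosed area = 1280 + 17/4 = 5137/4.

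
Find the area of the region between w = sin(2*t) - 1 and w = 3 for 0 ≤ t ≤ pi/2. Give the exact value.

-1 + 2*pi

On [0, pi/2], (sin(2*t) - 1) - (3) = sin(2*t) - 4 is ≤ 0 throughout, so the area is a single integral of |sin(2*t) - 4|.
∫[0,pi/2] (sin(2*t) - 4) dt = 1 - 2*pi; the area of that piece is -1 + 2*pi.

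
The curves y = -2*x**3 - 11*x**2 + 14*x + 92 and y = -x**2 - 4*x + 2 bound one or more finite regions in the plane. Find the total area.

Set the curves equal: -2*x**3 - 11*x**2 + 14*x + 92 = -x**2 - 4*x + 2, so -2*x**3 - 10*x**2 + 18*x + 90 = 0, which factors as -2*(x - 3)*(x + 3)*(x + 5) = 0. The curves meet at x = -5, -3, 3.
On [-5, -3], y = -x**2 - 4*x + 2 is on top; that piece has area ∫[-5,-3] (-(-2*x**3 - 10*x**2 + 18*x + 90)) dx = 56/3.
On [-3, 3], y = -2*x**3 - 11*x**2 + 14*x + 92 is on top; that piece has area ∫[-3,3] (-2*x**3 - 10*x**2 + 18*x + 90) dx = 360.
Total enclosed area = 56/3 + 360 = 1136/3.

1136/3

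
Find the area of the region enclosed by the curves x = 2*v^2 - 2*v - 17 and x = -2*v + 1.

72

Both boundary curves give x as a function of v, so integrate with respect to v. Setting them equal: 2*v^2 - 18 = 0, i.e. 2*(v - 3)*(v + 3) = 0, so they meet at v = -3, 3.
For v in [-3, 3], x = 2*v^2 - 2*v - 17 is on the left; area = ∫[-3,3] (-(2*v^2 - 18)) dv = 72.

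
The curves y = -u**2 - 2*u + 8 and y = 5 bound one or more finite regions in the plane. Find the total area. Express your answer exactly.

Set the curves equal: -u**2 - 2*u + 8 = 5, so -u**2 - 2*u + 3 = 0, which factors as -(u - 1)*(u + 3) = 0. The curves meet at u = -3, 1.
On [-3, 1], y = -u**2 - 2*u + 8 is on top; that piece has area ∫[-3,1] (-u**2 - 2*u + 3) du = 32/3.

32/3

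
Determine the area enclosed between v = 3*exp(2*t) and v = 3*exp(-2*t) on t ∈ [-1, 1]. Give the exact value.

-6 + 3*exp(-2) + 3*exp(2)

The difference (3*exp(2*t)) - (3*exp(-2*t)) = 3*exp(2*t) - 3*exp(-2*t) changes sign at t = 0 inside [-1, 1], so split the integral there.
∫[-1,0] (3*exp(2*t) - 3*exp(-2*t)) dt = -3*exp(2)/2 - 3*exp(-2)/2 + 3; the area of that piece is -3 + 3*exp(-2)/2 + 3*exp(2)/2.
∫[0,1] (3*exp(2*t) - 3*exp(-2*t)) dt = -3 + 3*exp(-2)/2 + 3*exp(2)/2.
Total area = (-3 + 3*exp(-2)/2 + 3*exp(2)/2) + (-3 + 3*exp(-2)/2 + 3*exp(2)/2) = -6 + 3*exp(-2) + 3*exp(2).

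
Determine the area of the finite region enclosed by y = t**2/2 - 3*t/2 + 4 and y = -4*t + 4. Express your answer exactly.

Set the curves equal: t**2/2 - 3*t/2 + 4 = -4*t + 4, so t**2/2 + 5*t/2 = 0, which factors as t*(t + 5)/2 = 0. The curves meet at t = -5, 0.
On [-5, 0], y = -4*t + 4 is on top; that piece has area ∫[-5,0] (-(t**2/2 + 5*t/2)) dt = 125/12.

125/12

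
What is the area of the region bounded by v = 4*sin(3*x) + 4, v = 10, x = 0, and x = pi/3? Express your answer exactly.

-8/3 + 2*pi

On [0, pi/3], (4*sin(3*x) + 4) - (10) = 4*sin(3*x) - 6 is ≤ 0 throughout, so the area is a single integral of |4*sin(3*x) - 6|.
∫[0,pi/3] (4*sin(3*x) - 6) dx = 8/3 - 2*pi; the area of that piece is -8/3 + 2*pi.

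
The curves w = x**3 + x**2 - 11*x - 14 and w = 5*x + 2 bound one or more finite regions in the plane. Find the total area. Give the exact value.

Set the curves equal: x**3 + x**2 - 11*x - 14 = 5*x + 2, so x**3 + x**2 - 16*x - 16 = 0, which factors as (x - 4)*(x + 1)*(x + 4) = 0. The curves meet at x = -4, -1, 4.
On [-4, -1], w = x**3 + x**2 - 11*x - 14 is on top; that piece has area ∫[-4,-1] (x**3 + x**2 - 16*x - 16) dx = 117/4.
On [-1, 4], w = 5*x + 2 is on top; that piece has area ∫[-1,4] (-(x**3 + x**2 - 16*x - 16)) dx = 1375/12.
Total enclosed area = 117/4 + 1375/12 = 863/6.

863/6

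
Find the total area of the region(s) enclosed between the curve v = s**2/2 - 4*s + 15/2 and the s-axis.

2/3

The curve meets the s-axis where s**2/2 - 4*s + 15/2 = 0, i.e. (s - 5)*(s - 3)/2 = 0, at s = 3, 5.
On [3, 5] the curve lies below the axis; ∫[3,5] (s**2/2 - 4*s + 15/2) ds = -2/3, giving area 2/3.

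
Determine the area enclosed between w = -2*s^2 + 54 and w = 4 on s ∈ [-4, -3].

76/3

On [-4, -3], (-2*s^2 + 54) - (4) = -2*s^2 + 50 is ≥ 0 throughout, so the area is a single integral of |-2*s^2 + 50|.
∫[-4,-3] (-2*s^2 + 50) ds = 76/3.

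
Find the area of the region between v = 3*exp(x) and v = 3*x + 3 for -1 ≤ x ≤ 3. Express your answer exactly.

On [-1, 3], (3*exp(x)) - (3*x + 3) = -3*x + 3*exp(x) - 3 is ≥ 0 throughout, so the area is a single integral of |-3*x + 3*exp(x) - 3|.
∫[-1,3] (-3*x + 3*exp(x) - 3) dx = -24 - 3*exp(-1) + 3*exp(3).

-24 - 3*exp(-1) + 3*exp(3)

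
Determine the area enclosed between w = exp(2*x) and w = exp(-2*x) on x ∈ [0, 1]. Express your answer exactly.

On [0, 1], (exp(2*x)) - (exp(-2*x)) = exp(2*x) - exp(-2*x) is ≥ 0 throughout, so the area is a single integral of |exp(2*x) - exp(-2*x)|.
∫[0,1] (exp(2*x) - exp(-2*x)) dx = -1 + exp(-2)/2 + exp(2)/2.

-1 + exp(-2)/2 + exp(2)/2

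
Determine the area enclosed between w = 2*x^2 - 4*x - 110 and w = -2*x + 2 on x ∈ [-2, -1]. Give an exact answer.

313/3

On [-2, -1], (2*x^2 - 4*x - 110) - (-2*x + 2) = 2*x^2 - 2*x - 112 is ≤ 0 throughout, so the area is a single integral of |2*x^2 - 2*x - 112|.
∫[-2,-1] (2*x^2 - 2*x - 112) dx = -313/3; the area of that piece is 313/3.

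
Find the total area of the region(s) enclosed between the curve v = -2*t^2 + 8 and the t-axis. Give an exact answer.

The curve meets the t-axis where -2*t^2 + 8 = 0, i.e. -2*(t - 2)*(t + 2) = 0, at t = -2, 2.
On [-2, 2] the curve lies above the axis; ∫[-2,2] (-2*t^2 + 8) dt = 64/3, giving area 64/3.

64/3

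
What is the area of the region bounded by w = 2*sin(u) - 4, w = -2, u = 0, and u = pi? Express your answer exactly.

-4 + 2*pi

On [0, pi], (2*sin(u) - 4) - (-2) = 2*sin(u) - 2 is ≤ 0 throughout, so the area is a single integral of |2*sin(u) - 2|.
∫[0,pi] (2*sin(u) - 2) du = 4 - 2*pi; the area of that piece is -4 + 2*pi.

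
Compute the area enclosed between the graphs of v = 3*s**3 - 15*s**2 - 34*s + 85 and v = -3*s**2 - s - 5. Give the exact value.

863/2

Set the curves equal: 3*s**3 - 15*s**2 - 34*s + 85 = -3*s**2 - s - 5, so 3*s**3 - 12*s**2 - 33*s + 90 = 0, which factors as 3*(s - 5)*(s - 2)*(s + 3) = 0. The curves meet at s = -3, 2, 5.
On [-3, 2], v = 3*s**3 - 15*s**2 - 34*s + 85 is on top; that piece has area ∫[-3,2] (3*s**3 - 12*s**2 - 33*s + 90) ds = 1375/4.
On [2, 5], v = -3*s**2 - s - 5 is on top; that piece has area ∫[2,5] (-(3*s**3 - 12*s**2 - 33*s + 90)) ds = 351/4.
Total enclosed area = 1375/4 + 351/4 = 863/2.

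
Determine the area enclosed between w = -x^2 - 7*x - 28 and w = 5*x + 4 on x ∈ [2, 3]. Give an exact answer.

205/3

On [2, 3], (-x^2 - 7*x - 28) - (5*x + 4) = -x^2 - 12*x - 32 is ≤ 0 throughout, so the area is a single integral of |-x^2 - 12*x - 32|.
∫[2,3] (-x^2 - 12*x - 32) dx = -205/3; the area of that piece is 205/3.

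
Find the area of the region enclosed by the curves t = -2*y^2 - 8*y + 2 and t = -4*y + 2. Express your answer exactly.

8/3

Both boundary curves give t as a function of y, so integrate with respect to y. Setting them equal: -2*y^2 - 4*y = 0, i.e. -2*y*(y + 2) = 0, so they meet at y = -2, 0.
For y in [-2, 0], t = -2*y^2 - 8*y + 2 is on the right; area = ∫[-2,0] (-2*y^2 - 4*y) dy = 8/3.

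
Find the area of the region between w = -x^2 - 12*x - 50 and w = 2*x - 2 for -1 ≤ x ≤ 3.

772/3

On [-1, 3], (-x^2 - 12*x - 50) - (2*x - 2) = -x^2 - 14*x - 48 is ≤ 0 throughout, so the area is a single integral of |-x^2 - 14*x - 48|.
∫[-1,3] (-x^2 - 14*x - 48) dx = -772/3; the area of that piece is 772/3.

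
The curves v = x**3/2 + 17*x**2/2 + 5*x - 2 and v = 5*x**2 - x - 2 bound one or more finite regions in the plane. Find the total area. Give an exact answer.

Set the curves equal: x**3/2 + 17*x**2/2 + 5*x - 2 = 5*x**2 - x - 2, so x**3/2 + 7*x**2/2 + 6*x = 0, which factors as x*(x + 3)*(x + 4)/2 = 0. The curves meet at x = -4, -3, 0.
On [-4, -3], v = x**3/2 + 17*x**2/2 + 5*x - 2 is on top; that piece has area ∫[-4,-3] (x**3/2 + 7*x**2/2 + 6*x) dx = 7/24.
On [-3, 0], v = 5*x**2 - x - 2 is on top; that piece has area ∫[-3,0] (-(x**3/2 + 7*x**2/2 + 6*x)) dx = 45/8.
Total enclosed area = 7/24 + 45/8 = 71/12.

71/12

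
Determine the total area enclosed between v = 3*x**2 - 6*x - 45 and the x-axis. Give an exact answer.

The curve meets the x-axis where 3*x**2 - 6*x - 45 = 0, i.e. 3*(x - 5)*(x + 3) = 0, at x = -3, 5.
On [-3, 5] the curve lies below the axis; ∫[-3,5] (3*x**2 - 6*x - 45) dx = -256, giving area 256.

256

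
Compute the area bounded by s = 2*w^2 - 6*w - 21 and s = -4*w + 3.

343/3

Both boundary curves give s as a function of w, so integrate with respect to w. Setting them equal: 2*w^2 - 2*w - 24 = 0, i.e. 2*(w - 4)*(w + 3) = 0, so they meet at w = -3, 4.
For w in [-3, 4], s = 2*w^2 - 6*w - 21 is on the left; area = ∫[-3,4] (-(2*w^2 - 2*w - 24)) dw = 343/3.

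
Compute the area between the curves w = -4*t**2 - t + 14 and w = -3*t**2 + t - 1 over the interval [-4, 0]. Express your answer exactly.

On [-4, 0], (-4*t**2 - t + 14) - (-3*t**2 + t - 1) = -t**2 - 2*t + 15 is ≥ 0 throughout, so the area is a single integral of |-t**2 - 2*t + 15|.
∫[-4,0] (-t**2 - 2*t + 15) dt = 164/3.

164/3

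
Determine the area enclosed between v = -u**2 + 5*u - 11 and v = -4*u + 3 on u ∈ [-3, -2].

On [-3, -2], (-u**2 + 5*u - 11) - (-4*u + 3) = -u**2 + 9*u - 14 is ≤ 0 throughout, so the area is a single integral of |-u**2 + 9*u - 14|.
∫[-3,-2] (-u**2 + 9*u - 14) du = -257/6; the area of that piece is 257/6.

257/6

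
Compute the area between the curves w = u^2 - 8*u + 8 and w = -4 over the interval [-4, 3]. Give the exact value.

437/3

The difference (u^2 - 8*u + 8) - (-4) = u^2 - 8*u + 12 changes sign at u = 2 inside [-4, 3], so split the integral there.
∫[-4,2] (u^2 - 8*u + 12) du = 144.
∫[2,3] (u^2 - 8*u + 12) du = -5/3; the area of that piece is 5/3.
Total area = 144 + 5/3 = 437/3.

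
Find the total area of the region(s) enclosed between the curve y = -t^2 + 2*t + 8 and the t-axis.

The curve meets the t-axis where -t^2 + 2*t + 8 = 0, i.e. -(t - 4)*(t + 2) = 0, at t = -2, 4.
On [-2, 4] the curve lies above the axis; ∫[-2,4] (-t^2 + 2*t + 8) dt = 36, giving area 36.

36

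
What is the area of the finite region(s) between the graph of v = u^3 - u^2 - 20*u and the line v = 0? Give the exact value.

2521/12

The curve meets the u-axis where u^3 - u^2 - 20*u = 0, i.e. u*(u - 5)*(u + 4) = 0, at u = -4, 0, 5.
On [-4, 0] the curve lies above the axis; ∫[-4,0] (u^3 - u^2 - 20*u) du = 224/3, giving area 224/3.
On [0, 5] the curve lies below the axis; ∫[0,5] (u^3 - u^2 - 20*u) du = -1625/12, giving area 1625/12.
Total area = 224/3 + 1625/12 = 2521/12.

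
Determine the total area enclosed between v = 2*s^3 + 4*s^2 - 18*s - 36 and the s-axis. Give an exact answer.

443/3

The curve meets the s-axis where 2*s^3 + 4*s^2 - 18*s - 36 = 0, i.e. 2*(s - 3)*(s + 2)*(s + 3) = 0, at s = -3, -2, 3.
On [-3, -2] the curve lies above the axis; ∫[-3,-2] (2*s^3 + 4*s^2 - 18*s - 36) ds = 11/6, giving area 11/6.
On [-2, 3] the curve lies below the axis; ∫[-2,3] (2*s^3 + 4*s^2 - 18*s - 36) ds = -875/6, giving area 875/6.
Total area = 11/6 + 875/6 = 443/3.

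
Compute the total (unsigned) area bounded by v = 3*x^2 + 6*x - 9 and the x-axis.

The curve meets the x-axis where 3*x^2 + 6*x - 9 = 0, i.e. 3*(x - 1)*(x + 3) = 0, at x = -3, 1.
On [-3, 1] the curve lies below the axis; ∫[-3,1] (3*x^2 + 6*x - 9) dx = -32, giving area 32.

32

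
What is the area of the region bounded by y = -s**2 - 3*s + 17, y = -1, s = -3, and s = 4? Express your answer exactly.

569/6

The difference (-s**2 - 3*s + 17) - (-1) = -s**2 - 3*s + 18 changes sign at s = 3 inside [-3, 4], so split the integral there.
∫[-3,3] (-s**2 - 3*s + 18) ds = 90.
∫[3,4] (-s**2 - 3*s + 18) ds = -29/6; the area of that piece is 29/6.
Total area = 90 + 29/6 = 569/6.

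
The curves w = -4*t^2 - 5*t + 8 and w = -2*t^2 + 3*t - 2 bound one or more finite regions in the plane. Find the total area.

Set the curves equal: -4*t^2 - 5*t + 8 = -2*t^2 + 3*t - 2, so -2*t^2 - 8*t + 10 = 0, which factors as -2*(t - 1)*(t + 5) = 0. The curves meet at t = -5, 1.
On [-5, 1], w = -4*t^2 - 5*t + 8 is on top; that piece has area ∫[-5,1] (-2*t^2 - 8*t + 10) dt = 72.

72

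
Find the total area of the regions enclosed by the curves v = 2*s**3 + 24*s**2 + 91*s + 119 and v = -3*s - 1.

Set the curves equal: 2*s**3 + 24*s**2 + 91*s + 119 = -3*s - 1, so 2*s**3 + 24*s**2 + 94*s + 120 = 0, which factors as 2*(s + 3)*(s + 4)*(s + 5) = 0. The curves meet at s = -5, -4, -3.
On [-5, -4], v = 2*s**3 + 24*s**2 + 91*s + 119 is on top; that piece has area ∫[-5,-4] (2*s**3 + 24*s**2 + 94*s + 120) ds = 1/2.
On [-4, -3], v = -3*s - 1 is on top; that piece has area ∫[-4,-3] (-(2*s**3 + 24*s**2 + 94*s + 120)) ds = 1/2.
Total enclosed area = 1/2 + 1/2 = 1.

1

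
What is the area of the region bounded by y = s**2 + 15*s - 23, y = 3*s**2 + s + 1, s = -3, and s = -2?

On [-3, -2], (s**2 + 15*s - 23) - (3*s**2 + s + 1) = -2*s**2 + 14*s - 24 is ≤ 0 throughout, so the area is a single integral of |-2*s**2 + 14*s - 24|.
∫[-3,-2] (-2*s**2 + 14*s - 24) ds = -215/3; the area of that piece is 215/3.

215/3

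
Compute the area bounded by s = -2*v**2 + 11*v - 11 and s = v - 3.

9

Both boundary curves give s as a function of v, so integrate with respect to v. Setting them equal: -2*v**2 + 10*v - 8 = 0, i.e. -2*(v - 4)*(v - 1) = 0, so they meet at v = 1, 4.
For v in [1, 4], s = -2*v**2 + 11*v - 11 is on the right; area = ∫[1,4] (-2*v**2 + 10*v - 8) dv = 9.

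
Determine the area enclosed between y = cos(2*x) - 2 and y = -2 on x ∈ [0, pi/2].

1

The difference (cos(2*x) - 2) - (-2) = cos(2*x) changes sign at x = pi/4 inside [0, pi/2], so split the integral there.
∫[0,pi/4] (cos(2*x)) dx = 1/2.
∫[pi/4,pi/2] (cos(2*x)) dx = -1/2; the area of that piece is 1/2.
Total area = 1/2 + 1/2 = 1.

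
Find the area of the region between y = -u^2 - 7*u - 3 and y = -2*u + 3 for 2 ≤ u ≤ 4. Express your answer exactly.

182/3

On [2, 4], (-u^2 - 7*u - 3) - (-2*u + 3) = -u^2 - 5*u - 6 is ≤ 0 throughout, so the area is a single integral of |-u^2 - 5*u - 6|.
∫[2,4] (-u^2 - 5*u - 6) du = -182/3; the area of that piece is 182/3.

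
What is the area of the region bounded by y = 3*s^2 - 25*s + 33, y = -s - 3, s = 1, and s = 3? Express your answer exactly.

12

The difference (3*s^2 - 25*s + 33) - (-s - 3) = 3*s^2 - 24*s + 36 changes sign at s = 2 inside [1, 3], so split the integral there.
∫[1,2] (3*s^2 - 24*s + 36) ds = 7.
∫[2,3] (3*s^2 - 24*s + 36) ds = -5; the area of that piece is 5.
Total area = 7 + 5 = 12.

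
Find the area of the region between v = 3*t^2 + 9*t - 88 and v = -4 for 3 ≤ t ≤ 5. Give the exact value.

The difference (3*t^2 + 9*t - 88) - (-4) = 3*t^2 + 9*t - 84 changes sign at t = 4 inside [3, 5], so split the integral there.
∫[3,4] (3*t^2 + 9*t - 84) dt = -31/2; the area of that piece is 31/2.
∫[4,5] (3*t^2 + 9*t - 84) dt = 35/2.
Total area = 31/2 + 35/2 = 33.

33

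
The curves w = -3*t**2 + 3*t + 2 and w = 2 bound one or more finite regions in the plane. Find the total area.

Set the curves equal: -3*t**2 + 3*t + 2 = 2, so -3*t**2 + 3*t = 0, which factors as -3*t*(t - 1) = 0. The curves meet at t = 0, 1.
On [0, 1], w = -3*t**2 + 3*t + 2 is on top; that piece has area ∫[0,1] (-3*t**2 + 3*t) dt = 1/2.

1/2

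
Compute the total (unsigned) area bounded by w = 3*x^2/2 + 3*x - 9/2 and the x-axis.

16

The curve meets the x-axis where 3*x^2/2 + 3*x - 9/2 = 0, i.e. 3*(x - 1)*(x + 3)/2 = 0, at x = -3, 1.
On [-3, 1] the curve lies below the axis; ∫[-3,1] (3*x^2/2 + 3*x - 9/2) dx = -16, giving area 16.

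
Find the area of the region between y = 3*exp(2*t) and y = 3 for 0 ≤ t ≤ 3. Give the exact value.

-21/2 + 3*exp(6)/2

On [0, 3], (3*exp(2*t)) - (3) = 3*exp(2*t) - 3 is ≥ 0 throughout, so the area is a single integral of |3*exp(2*t) - 3|.
∫[0,3] (3*exp(2*t) - 3) dt = -21/2 + 3*exp(6)/2.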